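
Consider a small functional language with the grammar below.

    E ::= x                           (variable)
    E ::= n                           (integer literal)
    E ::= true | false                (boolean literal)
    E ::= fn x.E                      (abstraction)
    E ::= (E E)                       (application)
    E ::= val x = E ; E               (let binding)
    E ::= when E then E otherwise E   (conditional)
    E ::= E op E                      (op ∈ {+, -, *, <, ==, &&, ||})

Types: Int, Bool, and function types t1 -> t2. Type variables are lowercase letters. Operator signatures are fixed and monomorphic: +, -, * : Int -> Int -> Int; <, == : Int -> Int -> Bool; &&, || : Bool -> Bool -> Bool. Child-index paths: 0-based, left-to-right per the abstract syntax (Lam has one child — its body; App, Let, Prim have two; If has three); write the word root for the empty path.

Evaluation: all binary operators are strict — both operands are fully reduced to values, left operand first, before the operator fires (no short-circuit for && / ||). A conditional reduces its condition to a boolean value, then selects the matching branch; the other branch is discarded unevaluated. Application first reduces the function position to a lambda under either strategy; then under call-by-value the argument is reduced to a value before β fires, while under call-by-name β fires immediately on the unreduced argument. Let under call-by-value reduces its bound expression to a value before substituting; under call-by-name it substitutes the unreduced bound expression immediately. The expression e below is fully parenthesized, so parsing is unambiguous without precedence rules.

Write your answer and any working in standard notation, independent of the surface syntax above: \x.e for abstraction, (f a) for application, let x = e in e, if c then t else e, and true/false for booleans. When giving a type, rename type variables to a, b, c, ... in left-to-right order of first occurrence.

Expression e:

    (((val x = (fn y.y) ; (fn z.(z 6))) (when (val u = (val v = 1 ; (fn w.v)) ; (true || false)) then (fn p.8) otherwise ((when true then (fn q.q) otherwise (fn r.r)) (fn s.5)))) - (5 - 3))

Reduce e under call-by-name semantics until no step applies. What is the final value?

Answer: 6

Trace:
step 0: (((let x = (\y.y) in (\z.(z 6))) (if (let u = (let v = 1 in (\w.v)) in (true || false)) then (\p.8) else ((if true then (\q.q) else (\r.r)) (\s.5)))) - (5 - 3))
step 1: [let@0.0] (((\z.(z 6)) (if (let u = (let v = 1 in (\w.v)) in (true || false)) then (\p.8) else ((if true then (\q.q) else (\r.r)) (\s.5)))) - (5 - 3))
step 2: [beta@0] (((if (let u = (let v = 1 in (\w.v)) in (true || false)) then (\p.8) else ((if true then (\q.q) else (\r.r)) (\s.5))) 6) - (5 - 3))
step 3: [let@0.0.0] (((if (true || false) then (\p.8) else ((if true then (\q.q) else (\r.r)) (\s.5))) 6) - (5 - 3))
step 4: [delta@0.0.0] (((if true then (\p.8) else ((if true then (\q.q) else (\r.r)) (\s.5))) 6) - (5 - 3))
step 5: [if@0.0] (((\p.8) 6) - (5 - 3))
step 6: [beta@0] (8 - (5 - 3))
step 7: [delta@1] (8 - 2)
step 8: [delta@root] 6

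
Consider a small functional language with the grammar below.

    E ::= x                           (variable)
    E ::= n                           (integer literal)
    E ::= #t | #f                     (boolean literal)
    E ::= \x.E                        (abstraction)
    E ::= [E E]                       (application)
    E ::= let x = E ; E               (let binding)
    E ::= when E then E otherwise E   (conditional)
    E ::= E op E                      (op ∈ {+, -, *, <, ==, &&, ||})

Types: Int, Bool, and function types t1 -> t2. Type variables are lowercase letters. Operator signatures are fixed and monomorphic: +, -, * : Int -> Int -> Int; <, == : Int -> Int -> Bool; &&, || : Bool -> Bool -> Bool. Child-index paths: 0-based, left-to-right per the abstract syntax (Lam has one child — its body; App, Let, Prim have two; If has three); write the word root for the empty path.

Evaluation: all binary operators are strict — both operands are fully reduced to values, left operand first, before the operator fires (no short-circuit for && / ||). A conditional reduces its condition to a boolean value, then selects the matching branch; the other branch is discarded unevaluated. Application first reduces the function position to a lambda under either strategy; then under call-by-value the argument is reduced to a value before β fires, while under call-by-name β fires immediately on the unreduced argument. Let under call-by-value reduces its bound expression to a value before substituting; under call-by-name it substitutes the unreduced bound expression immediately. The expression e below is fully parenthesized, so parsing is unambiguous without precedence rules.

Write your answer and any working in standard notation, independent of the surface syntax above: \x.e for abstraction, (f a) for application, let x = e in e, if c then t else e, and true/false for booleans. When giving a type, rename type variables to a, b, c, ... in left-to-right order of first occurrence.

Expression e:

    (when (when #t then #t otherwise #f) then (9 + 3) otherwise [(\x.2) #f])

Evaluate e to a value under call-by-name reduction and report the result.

Trace:
step 0: (if (if true then true else false) then (9 + 3) else ((\x.2) false))
step 1: [if@0] (if true then (9 + 3) else ((\x.2) false))
step 2: [if@root] (9 + 3)
step 3: [delta@root] 12

Answer: 12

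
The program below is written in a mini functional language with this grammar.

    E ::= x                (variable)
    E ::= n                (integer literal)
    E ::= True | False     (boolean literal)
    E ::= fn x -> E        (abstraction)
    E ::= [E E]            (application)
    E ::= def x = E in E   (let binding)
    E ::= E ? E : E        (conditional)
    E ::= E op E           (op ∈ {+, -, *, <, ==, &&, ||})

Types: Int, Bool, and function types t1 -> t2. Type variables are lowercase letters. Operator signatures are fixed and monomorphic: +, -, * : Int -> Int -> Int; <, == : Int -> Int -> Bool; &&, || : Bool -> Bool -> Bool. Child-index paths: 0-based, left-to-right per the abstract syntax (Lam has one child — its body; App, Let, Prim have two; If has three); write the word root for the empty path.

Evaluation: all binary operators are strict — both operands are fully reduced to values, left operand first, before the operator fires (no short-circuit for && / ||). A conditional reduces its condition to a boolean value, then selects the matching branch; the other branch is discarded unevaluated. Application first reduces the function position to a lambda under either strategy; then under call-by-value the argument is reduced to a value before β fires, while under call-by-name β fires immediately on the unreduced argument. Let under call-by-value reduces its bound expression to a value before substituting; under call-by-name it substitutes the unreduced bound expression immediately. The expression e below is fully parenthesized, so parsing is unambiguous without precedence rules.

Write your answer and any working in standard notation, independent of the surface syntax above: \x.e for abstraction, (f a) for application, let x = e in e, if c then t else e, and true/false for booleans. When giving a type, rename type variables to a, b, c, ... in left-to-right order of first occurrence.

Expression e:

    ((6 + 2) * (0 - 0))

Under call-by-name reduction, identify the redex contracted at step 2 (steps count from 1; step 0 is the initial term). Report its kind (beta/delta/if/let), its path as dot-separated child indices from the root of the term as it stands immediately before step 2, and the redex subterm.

Answer: delta at 1 : (0 - 0)

Trace:
step 0: ((6 + 2) * (0 - 0))
step 1: [delta@0] (8 * (0 - 0))
step 2: [delta@1] (8 * 0)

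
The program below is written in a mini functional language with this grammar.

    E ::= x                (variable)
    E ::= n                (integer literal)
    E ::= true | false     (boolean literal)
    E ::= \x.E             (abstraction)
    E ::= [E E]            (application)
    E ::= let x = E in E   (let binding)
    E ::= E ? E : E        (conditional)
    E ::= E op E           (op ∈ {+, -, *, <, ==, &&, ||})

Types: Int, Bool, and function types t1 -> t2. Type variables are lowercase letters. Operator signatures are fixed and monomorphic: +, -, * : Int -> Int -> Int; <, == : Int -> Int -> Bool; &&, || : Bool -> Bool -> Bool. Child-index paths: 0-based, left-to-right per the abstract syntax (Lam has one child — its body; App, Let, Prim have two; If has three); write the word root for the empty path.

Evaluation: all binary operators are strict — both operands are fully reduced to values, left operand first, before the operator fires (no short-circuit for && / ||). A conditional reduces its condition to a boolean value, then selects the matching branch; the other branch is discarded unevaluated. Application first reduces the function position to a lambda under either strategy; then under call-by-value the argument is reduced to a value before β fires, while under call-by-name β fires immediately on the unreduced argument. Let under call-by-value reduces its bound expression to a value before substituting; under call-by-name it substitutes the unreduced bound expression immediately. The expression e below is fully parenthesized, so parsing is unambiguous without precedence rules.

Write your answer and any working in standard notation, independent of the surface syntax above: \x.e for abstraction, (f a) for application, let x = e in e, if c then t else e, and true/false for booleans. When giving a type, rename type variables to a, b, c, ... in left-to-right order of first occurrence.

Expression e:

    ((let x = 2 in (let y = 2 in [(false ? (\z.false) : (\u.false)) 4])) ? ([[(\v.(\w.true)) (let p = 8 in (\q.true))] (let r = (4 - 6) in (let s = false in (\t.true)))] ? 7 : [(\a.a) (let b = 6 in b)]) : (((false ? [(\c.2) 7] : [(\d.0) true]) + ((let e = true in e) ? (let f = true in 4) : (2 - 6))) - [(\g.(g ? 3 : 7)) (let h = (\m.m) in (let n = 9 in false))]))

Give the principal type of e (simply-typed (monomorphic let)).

Answer: Int

Derivation:
let x : Int
let y : Int
  unify Bool ~ Bool
\z._ : a -> Bool
\u._ : b -> Bool
  unify a -> Bool ~ b -> Bool
  unify a ~ b
  unify Bool ~ Bool
  unify b -> Bool ~ Int -> c
  unify b ~ Int
  unify Bool ~ c
_ _ : Bool
  unify Bool ~ Bool
\w._ : e -> Bool
\v._ : d -> e -> Bool
let p : Int
\q._ : f -> Bool
  unify d -> e -> Bool ~ (f -> Bool) -> g
  unify d ~ f -> Bool
  unify e -> Bool ~ g
_ _ : e -> Bool
  unify Int ~ Int
  unify Int ~ Int
let r : Int
let s : Bool
\t._ : h -> Bool
  unify e -> Bool ~ (h -> Bool) -> i
  unify e ~ h -> Bool
  unify Bool ~ i
_ _ : Bool
  unify Bool ~ Bool
a : j
\a._ : j -> j
let b : Int
b : Int
  unify j -> j ~ Int -> k
  unify j ~ Int
  unify Int ~ k
_ _ : Int
  unify Int ~ Int
  unify Bool ~ Bool
\c._ : l -> Int
  unify l -> Int ~ Int -> m
  unify l ~ Int
  unify Int ~ m
_ _ : Int
\d._ : n -> Int
  unify n -> Int ~ Bool -> o
  unify n ~ Bool
  unify Int ~ o
_ _ : Int
  unify Int ~ Int
  unify Int ~ Int
let e : Bool
e : Bool
  unify Bool ~ Bool
let f : Bool
  unify Int ~ Int
  unify Int ~ Int
  unify Int ~ Int
  unify Int ~ Int
  unify Int ~ Int
g : p
  unify p ~ Bool
  unify Int ~ Int
\g._ : Bool -> Int
m : q
\m._ : q -> q
let h : q -> q
let n : Int
  unify Bool -> Int ~ Bool -> r
  unify Bool ~ Bool
  unify Int ~ r
_ _ : Int
  unify Int ~ Int
  unify Int ~ Int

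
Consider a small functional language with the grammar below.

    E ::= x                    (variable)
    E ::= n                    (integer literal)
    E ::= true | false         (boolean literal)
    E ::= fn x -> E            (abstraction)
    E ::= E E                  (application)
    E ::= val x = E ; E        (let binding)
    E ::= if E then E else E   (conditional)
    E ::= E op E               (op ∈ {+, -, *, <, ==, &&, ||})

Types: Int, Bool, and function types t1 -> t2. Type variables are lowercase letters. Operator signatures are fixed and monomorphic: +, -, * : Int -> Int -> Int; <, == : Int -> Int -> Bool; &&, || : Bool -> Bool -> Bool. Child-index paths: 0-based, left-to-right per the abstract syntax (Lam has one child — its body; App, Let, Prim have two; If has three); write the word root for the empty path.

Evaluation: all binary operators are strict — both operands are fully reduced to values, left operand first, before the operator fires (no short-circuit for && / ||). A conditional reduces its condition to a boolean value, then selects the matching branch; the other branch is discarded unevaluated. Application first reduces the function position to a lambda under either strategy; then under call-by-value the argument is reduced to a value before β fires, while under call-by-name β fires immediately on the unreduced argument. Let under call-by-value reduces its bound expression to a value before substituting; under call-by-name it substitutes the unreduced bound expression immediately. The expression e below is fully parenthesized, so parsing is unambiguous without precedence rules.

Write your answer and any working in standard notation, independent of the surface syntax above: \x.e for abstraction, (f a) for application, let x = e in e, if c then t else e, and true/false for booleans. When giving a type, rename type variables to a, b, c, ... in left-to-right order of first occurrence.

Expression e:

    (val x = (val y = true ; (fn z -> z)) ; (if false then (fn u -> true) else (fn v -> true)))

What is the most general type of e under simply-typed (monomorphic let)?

Answer: a -> Bool

Trace:
let y : Bool
z : a
\z._ : a -> a
let x : a -> a
  unify Bool ~ Bool
\u._ : b -> Bool
\v._ : c -> Bool
  unify b -> Bool ~ c -> Bool
  unify b ~ c
  unify Bool ~ Bool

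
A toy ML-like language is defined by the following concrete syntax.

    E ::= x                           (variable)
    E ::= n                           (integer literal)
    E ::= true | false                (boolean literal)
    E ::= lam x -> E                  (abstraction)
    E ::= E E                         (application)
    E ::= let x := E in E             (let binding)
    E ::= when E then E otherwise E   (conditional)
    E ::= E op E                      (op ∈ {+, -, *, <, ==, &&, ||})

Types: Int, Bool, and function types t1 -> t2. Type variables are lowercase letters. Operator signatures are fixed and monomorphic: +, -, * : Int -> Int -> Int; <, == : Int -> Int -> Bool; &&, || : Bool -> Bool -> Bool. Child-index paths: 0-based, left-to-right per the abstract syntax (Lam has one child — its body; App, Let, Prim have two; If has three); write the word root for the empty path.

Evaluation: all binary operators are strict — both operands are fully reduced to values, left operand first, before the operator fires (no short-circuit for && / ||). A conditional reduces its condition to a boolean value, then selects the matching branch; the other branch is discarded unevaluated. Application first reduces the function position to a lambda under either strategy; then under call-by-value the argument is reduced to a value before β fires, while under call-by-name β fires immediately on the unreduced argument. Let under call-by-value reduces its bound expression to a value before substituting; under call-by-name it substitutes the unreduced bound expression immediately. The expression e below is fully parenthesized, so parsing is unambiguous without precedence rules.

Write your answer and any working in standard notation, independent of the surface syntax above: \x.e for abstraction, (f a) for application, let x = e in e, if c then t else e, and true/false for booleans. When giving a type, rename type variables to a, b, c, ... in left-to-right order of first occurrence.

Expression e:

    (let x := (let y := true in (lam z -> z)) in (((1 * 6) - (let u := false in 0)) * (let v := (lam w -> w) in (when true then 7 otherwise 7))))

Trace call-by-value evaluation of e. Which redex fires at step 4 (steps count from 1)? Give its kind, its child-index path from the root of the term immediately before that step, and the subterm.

Trace:
step 0: (let x = (let y = true in (\z.z)) in (((1 * 6) - (let u = false in 0)) * (let v = (\w.w) in (if true then 7 else 7))))
step 1: [let@0] (let x = (\z.z) in (((1 * 6) - (let u = false in 0)) * (let v = (\w.w) in (if true then 7 else 7))))
step 2: [let@root] (((1 * 6) - (let u = false in 0)) * (let v = (\w.w) in (if true then 7 else 7)))
step 3: [delta@0.0] ((6 - (let u = false in 0)) * (let v = (\w.w) in (if true then 7 else 7)))
step 4: [let@0.1] ((6 - 0) * (let v = (\w.w) in (if true then 7 else 7)))

Answer: let at 0.1 : (let u = false in 0)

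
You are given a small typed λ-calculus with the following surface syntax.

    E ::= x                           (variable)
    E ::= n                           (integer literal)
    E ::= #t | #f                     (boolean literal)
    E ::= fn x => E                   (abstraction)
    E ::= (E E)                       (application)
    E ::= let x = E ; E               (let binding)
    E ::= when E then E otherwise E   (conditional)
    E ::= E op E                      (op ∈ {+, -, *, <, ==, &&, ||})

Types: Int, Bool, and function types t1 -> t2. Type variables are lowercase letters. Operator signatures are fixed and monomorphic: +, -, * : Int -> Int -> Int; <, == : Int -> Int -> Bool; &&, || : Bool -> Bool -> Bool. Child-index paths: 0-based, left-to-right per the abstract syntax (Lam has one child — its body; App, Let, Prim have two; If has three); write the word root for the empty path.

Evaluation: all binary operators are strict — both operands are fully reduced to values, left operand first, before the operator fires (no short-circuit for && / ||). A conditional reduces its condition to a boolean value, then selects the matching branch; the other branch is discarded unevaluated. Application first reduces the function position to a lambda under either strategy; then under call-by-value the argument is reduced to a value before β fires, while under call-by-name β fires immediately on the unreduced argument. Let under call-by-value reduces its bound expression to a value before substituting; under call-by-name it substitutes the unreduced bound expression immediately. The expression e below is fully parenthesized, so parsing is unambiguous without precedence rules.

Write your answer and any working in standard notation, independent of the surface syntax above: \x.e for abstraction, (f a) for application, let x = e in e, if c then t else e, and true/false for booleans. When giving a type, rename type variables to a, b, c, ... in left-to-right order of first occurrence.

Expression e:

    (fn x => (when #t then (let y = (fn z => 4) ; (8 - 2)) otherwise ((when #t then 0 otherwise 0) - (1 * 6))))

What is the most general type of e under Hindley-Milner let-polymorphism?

Derivation:
  unify Bool ~ Bool
\z._ : b -> Int
let y : forall. b -> Int
  unify Int ~ Int
  unify Int ~ Int
  unify Bool ~ Bool
  unify Int ~ Int
  unify Int ~ Int
  unify Int ~ Int
  unify Int ~ Int
  unify Int ~ Int
  unify Int ~ Int
\x._ : a -> Int

Answer: a -> Int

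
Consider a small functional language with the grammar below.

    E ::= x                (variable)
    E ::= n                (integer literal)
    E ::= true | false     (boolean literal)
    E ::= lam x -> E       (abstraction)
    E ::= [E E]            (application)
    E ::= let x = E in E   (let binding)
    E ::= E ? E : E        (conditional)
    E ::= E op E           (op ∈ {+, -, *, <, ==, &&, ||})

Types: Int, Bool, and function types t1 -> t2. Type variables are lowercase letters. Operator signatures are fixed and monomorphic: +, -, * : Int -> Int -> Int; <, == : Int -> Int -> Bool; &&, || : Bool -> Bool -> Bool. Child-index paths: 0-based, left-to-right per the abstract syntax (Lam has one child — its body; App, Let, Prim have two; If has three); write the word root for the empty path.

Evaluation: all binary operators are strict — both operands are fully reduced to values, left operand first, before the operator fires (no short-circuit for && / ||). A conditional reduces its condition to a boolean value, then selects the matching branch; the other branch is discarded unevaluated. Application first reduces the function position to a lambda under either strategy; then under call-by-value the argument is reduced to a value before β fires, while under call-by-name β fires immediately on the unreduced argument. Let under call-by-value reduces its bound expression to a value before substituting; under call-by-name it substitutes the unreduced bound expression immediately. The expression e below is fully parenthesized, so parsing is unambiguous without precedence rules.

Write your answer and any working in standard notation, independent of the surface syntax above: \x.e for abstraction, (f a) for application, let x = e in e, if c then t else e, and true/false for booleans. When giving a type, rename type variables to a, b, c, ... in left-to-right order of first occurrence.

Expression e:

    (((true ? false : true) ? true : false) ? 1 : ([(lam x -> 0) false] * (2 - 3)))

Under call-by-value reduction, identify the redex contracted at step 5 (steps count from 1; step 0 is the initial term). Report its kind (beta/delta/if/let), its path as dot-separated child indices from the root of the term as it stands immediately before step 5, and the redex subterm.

Working:
step 0: (if (if (if true then false else true) then true else false) then 1 else (((\x.0) false) * (2 - 3)))
step 1: [if@0.0] (if (if false then true else false) then 1 else (((\x.0) false) * (2 - 3)))
step 2: [if@0] (if false then 1 else (((\x.0) false) * (2 - 3)))
step 3: [if@root] (((\x.0) false) * (2 - 3))
step 4: [beta@0] (0 * (2 - 3))
step 5: [delta@1] (0 * -1)

Answer: delta at 1 : (2 - 3)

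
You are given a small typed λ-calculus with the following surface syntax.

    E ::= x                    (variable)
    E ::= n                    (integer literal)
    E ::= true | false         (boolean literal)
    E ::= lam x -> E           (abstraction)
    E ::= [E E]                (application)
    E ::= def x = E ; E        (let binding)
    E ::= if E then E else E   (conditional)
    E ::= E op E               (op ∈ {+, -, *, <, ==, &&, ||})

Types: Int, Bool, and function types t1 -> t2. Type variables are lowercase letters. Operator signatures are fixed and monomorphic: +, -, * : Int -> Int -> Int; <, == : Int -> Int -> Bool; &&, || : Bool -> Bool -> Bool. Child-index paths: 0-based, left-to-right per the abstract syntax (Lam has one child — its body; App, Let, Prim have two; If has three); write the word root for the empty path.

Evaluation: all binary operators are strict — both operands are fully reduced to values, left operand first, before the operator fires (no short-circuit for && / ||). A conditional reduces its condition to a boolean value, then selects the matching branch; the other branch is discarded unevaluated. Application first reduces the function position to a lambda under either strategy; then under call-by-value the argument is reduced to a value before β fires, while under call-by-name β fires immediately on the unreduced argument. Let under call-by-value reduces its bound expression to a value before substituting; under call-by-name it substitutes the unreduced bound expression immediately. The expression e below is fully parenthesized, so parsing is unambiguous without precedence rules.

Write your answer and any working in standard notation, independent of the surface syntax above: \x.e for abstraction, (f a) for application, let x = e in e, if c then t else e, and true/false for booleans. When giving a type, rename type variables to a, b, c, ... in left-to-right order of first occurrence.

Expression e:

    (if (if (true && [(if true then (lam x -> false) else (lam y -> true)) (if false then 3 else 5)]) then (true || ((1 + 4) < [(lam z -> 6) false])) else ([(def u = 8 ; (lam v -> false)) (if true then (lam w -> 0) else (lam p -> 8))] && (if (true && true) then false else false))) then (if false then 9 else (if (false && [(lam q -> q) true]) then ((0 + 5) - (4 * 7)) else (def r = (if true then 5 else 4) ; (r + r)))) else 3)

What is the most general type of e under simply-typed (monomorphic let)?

Answer: Int

Derivation:
  unify Bool ~ Bool
  unify Bool ~ Bool
\x._ : a -> Bool
\y._ : b -> Bool
  unify a -> Bool ~ b -> Bool
  unify a ~ b
  unify Bool ~ Bool
  unify Bool ~ Bool
  unify Int ~ Int
  unify b -> Bool ~ Int -> c
  unify b ~ Int
  unify Bool ~ c
_ _ : Bool
  unify Bool ~ Bool
  unify Bool ~ Bool
  unify Bool ~ Bool
  unify Int ~ Int
  unify Int ~ Int
  unify Int ~ Int
\z._ : d -> Int
  unify d -> Int ~ Bool -> e
  unify d ~ Bool
  unify Int ~ e
_ _ : Int
  unify Int ~ Int
  unify Bool ~ Bool
let u : Int
\v._ : f -> Bool
  unify Bool ~ Bool
\w._ : g -> Int
\p._ : h -> Int
  unify g -> Int ~ h -> Int
  unify g ~ h
  unify Int ~ Int
  unify f -> Bool ~ (h -> Int) -> i
  unify f ~ h -> Int
  unify Bool ~ i
_ _ : Bool
  unify Bool ~ Bool
  unify Bool ~ Bool
  unify Bool ~ Bool
  unify Bool ~ Bool
  unify Bool ~ Bool
  unify Bool ~ Bool
  unify Bool ~ Bool
  unify Bool ~ Bool
  unify Bool ~ Bool
  unify Bool ~ Bool
q : j
\q._ : j -> j
  unify j -> j ~ Bool -> k
  unify j ~ Bool
  unify Bool ~ k
_ _ : Bool
  unify Bool ~ Bool
  unify Bool ~ Bool
  unify Int ~ Int
  unify Int ~ Int
  unify Int ~ Int
  unify Int ~ Int
  unify Int ~ Int
  unify Int ~ Int
  unify Bool ~ Bool
  unify Int ~ Int
let r : Int
r : Int
  unify Int ~ Int
r : Int
  unify Int ~ Int
  unify Int ~ Int
  unify Int ~ Int
  unify Int ~ Int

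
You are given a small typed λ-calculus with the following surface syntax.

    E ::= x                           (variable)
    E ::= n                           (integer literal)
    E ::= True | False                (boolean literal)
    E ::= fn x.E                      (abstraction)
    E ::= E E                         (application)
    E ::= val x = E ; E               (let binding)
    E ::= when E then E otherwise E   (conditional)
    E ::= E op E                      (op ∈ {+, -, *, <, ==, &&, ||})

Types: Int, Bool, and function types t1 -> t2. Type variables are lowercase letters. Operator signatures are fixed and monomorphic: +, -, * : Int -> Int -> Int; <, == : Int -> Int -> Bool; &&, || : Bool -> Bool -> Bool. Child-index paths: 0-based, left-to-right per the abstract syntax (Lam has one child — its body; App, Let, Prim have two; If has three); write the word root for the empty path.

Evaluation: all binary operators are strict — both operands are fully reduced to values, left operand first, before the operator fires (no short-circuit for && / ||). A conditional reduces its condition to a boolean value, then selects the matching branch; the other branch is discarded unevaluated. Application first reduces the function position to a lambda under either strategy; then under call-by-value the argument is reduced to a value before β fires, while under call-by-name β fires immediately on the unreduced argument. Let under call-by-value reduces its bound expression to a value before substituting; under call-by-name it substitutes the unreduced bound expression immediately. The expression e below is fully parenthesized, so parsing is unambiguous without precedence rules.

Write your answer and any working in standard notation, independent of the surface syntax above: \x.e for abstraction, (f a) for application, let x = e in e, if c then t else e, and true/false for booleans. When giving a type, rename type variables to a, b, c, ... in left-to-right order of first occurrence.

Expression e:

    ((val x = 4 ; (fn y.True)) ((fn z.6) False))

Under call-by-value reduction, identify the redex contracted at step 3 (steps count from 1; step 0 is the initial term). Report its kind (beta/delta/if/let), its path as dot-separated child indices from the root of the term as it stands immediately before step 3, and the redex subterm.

Answer: beta at root : ((\y.true) 6)

Derivation:
step 0: ((let x = 4 in (\y.true)) ((\z.6) false))
step 1: [let@0] ((\y.true) ((\z.6) false))
step 2: [beta@1] ((\y.true) 6)
step 3: [beta@root] true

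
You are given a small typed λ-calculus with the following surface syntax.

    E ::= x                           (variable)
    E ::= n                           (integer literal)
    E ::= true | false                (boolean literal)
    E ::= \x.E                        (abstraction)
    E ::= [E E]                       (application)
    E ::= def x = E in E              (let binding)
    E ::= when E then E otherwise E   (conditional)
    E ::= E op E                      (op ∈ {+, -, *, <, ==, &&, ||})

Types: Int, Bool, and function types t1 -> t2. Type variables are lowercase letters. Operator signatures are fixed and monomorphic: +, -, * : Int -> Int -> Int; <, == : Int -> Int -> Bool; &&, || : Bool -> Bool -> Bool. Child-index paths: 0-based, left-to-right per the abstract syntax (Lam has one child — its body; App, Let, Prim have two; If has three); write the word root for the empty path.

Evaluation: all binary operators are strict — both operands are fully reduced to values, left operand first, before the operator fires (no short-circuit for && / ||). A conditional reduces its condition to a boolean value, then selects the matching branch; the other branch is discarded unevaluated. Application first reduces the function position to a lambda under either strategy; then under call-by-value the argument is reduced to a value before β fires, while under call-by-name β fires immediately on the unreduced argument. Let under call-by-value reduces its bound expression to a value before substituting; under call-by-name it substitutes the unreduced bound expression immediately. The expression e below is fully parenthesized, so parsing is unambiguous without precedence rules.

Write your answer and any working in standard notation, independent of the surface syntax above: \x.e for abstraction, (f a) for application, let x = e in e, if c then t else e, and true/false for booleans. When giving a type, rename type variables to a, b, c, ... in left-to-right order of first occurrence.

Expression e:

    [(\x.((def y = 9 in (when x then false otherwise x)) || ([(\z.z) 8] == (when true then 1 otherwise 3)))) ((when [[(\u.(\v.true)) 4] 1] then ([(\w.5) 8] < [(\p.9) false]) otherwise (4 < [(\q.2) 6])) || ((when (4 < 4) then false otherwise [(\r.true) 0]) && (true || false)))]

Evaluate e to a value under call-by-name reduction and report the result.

Answer: false

Trace:
step 0: ((\x.((let y = 9 in (if x then false else x)) || (((\z.z) 8) == (if true then 1 else 3)))) ((if (((\u.(\v.true)) 4) 1) then (((\w.5) 8) < ((\p.9) false)) else (4 < ((\q.2) 6))) || ((if (4 < 4) then false else ((\r.true) 0)) && (true || false))))
step 1: [beta@root] ((let y = 9 in (if ((if (((\u.(\v.true)) 4) 1) then (((\w.5) 8) < ((\p.9) false)) else (4 < ((\q.2) 6))) || ((if (4 < 4) then false else ((\r.true) 0)) && (true || false))) then false else ((if (((\u.(\v.true)) 4) 1) then (((\w.5) 8) < ((\p.9) false)) else (4 < ((\q.2) 6))) || ((if (4 < 4) then false else ((\r.true) 0)) && (true || false))))) || (((\z.z) 8) == (if true then 1 else 3)))
step 2: [let@0] ((if ((if (((\u.(\v.true)) 4) 1) then (((\w.5) 8) < ((\p.9) false)) else (4 < ((\q.2) 6))) || ((if (4 < 4) then false else ((\r.true) 0)) && (true || false))) then false else ((if (((\u.(\v.true)) 4) 1) then (((\w.5) 8) < ((\p.9) false)) else (4 < ((\q.2) 6))) || ((if (4 < 4) then false else ((\r.true) 0)) && (true || false)))) || (((\z.z) 8) == (if true then 1 else 3)))
step 3: [beta@0.0.0.0.0] ((if ((if ((\v.true) 1) then (((\w.5) 8) < ((\p.9) false)) else (4 < ((\q.2) 6))) || ((if (4 < 4) then false else ((\r.true) 0)) && (true || false))) then false else ((if (((\u.(\v.true)) 4) 1) then (((\w.5) 8) < ((\p.9) false)) else (4 < ((\q.2) 6))) || ((if (4 < 4) then false else ((\r.true) 0)) && (true || false)))) || (((\z.z) 8) == (if true then 1 else 3)))
step 4: [beta@0.0.0.0] ((if ((if true then (((\w.5) 8) < ((\p.9) false)) else (4 < ((\q.2) 6))) || ((if (4 < 4) then false else ((\r.true) 0)) && (true || false))) then false else ((if (((\u.(\v.true)) 4) 1) then (((\w.5) 8) < ((\p.9) false)) else (4 < ((\q.2) 6))) || ((if (4 < 4) then false else ((\r.true) 0)) && (true || false)))) || (((\z.z) 8) == (if true then 1 else 3)))
step 5: [if@0.0.0] ((if ((((\w.5) 8) < ((\p.9) false)) || ((if (4 < 4) then false else ((\r.true) 0)) && (true || false))) then false else ((if (((\u.(\v.true)) 4) 1) then (((\w.5) 8) < ((\p.9) false)) else (4 < ((\q.2) 6))) || ((if (4 < 4) then false else ((\r.true) 0)) && (true || false)))) || (((\z.z) 8) == (if true then 1 else 3)))
step 6: [beta@0.0.0.0] ((if ((5 < ((\p.9) false)) || ((if (4 < 4) then false else ((\r.true) 0)) && (true || false))) then false else ((if (((\u.(\v.true)) 4) 1) then (((\w.5) 8) < ((\p.9) false)) else (4 < ((\q.2) 6))) || ((if (4 < 4) then false else ((\r.true) 0)) && (true || false)))) || (((\z.z) 8) == (if true then 1 else 3)))
step 7: [beta@0.0.0.1] ((if ((5 < 9) || ((if (4 < 4) then false else ((\r.true) 0)) && (true || false))) then false else ((if (((\u.(\v.true)) 4) 1) then (((\w.5) 8) < ((\p.9) false)) else (4 < ((\q.2) 6))) || ((if (4 < 4) then false else ((\r.true) 0)) && (true || false)))) || (((\z.z) 8) == (if true then 1 else 3)))
step 8: [delta@0.0.0] ((if (true || ((if (4 < 4) then false else ((\r.true) 0)) && (true || false))) then false else ((if (((\u.(\v.true)) 4) 1) then (((\w.5) 8) < ((\p.9) false)) else (4 < ((\q.2) 6))) || ((if (4 < 4) then false else ((\r.true) 0)) && (true || false)))) || (((\z.z) 8) == (if true then 1 else 3)))
step 9: [delta@0.0.1.0.0] ((if (true || ((if false then false else ((\r.true) 0)) && (true || false))) then false else ((if (((\u.(\v.true)) 4) 1) then (((\w.5) 8) < ((\p.9) false)) else (4 < ((\q.2) 6))) || ((if (4 < 4) then false else ((\r.true) 0)) && (true || false)))) || (((\z.z) 8) == (if true then 1 else 3)))
step 10: [if@0.0.1.0] ((if (true || (((\r.true) 0) && (true || false))) then false else ((if (((\u.(\v.true)) 4) 1) then (((\w.5) 8) < ((\p.9) false)) else (4 < ((\q.2) 6))) || ((if (4 < 4) then false else ((\r.true) 0)) && (true || false)))) || (((\z.z) 8) == (if true then 1 else 3)))
step 11: [beta@0.0.1.0] ((if (true || (true && (true || false))) then false else ((if (((\u.(\v.true)) 4) 1) then (((\w.5) 8) < ((\p.9) false)) else (4 < ((\q.2) 6))) || ((if (4 < 4) then false else ((\r.true) 0)) && (true || false)))) || (((\z.z) 8) == (if true then 1 else 3)))
step 12: [delta@0.0.1.1] ((if (true || (true && true)) then false else ((if (((\u.(\v.true)) 4) 1) then (((\w.5) 8) < ((\p.9) false)) else (4 < ((\q.2) 6))) || ((if (4 < 4) then false else ((\r.true) 0)) && (true || false)))) || (((\z.z) 8) == (if true then 1 else 3)))
step 13: [delta@0.0.1] ((if (true || true) then false else ((if (((\u.(\v.true)) 4) 1) then (((\w.5) 8) < ((\p.9) false)) else (4 < ((\q.2) 6))) || ((if (4 < 4) then false else ((\r.true) 0)) && (true || false)))) || (((\z.z) 8) == (if true then 1 else 3)))
step 14: [delta@0.0] ((if true then false else ((if (((\u.(\v.true)) 4) 1) then (((\w.5) 8) < ((\p.9) false)) else (4 < ((\q.2) 6))) || ((if (4 < 4) then false else ((\r.true) 0)) && (true || false)))) || (((\z.z) 8) == (if true then 1 else 3)))
step 15: [if@0] (false || (((\z.z) 8) == (if true then 1 else 3)))
step 16: [beta@1.0] (false || (8 == (if true then 1 else 3)))
step 17: [if@1.1] (false || (8 == 1))
step 18: [delta@1] (false || false)
step 19: [delta@root] false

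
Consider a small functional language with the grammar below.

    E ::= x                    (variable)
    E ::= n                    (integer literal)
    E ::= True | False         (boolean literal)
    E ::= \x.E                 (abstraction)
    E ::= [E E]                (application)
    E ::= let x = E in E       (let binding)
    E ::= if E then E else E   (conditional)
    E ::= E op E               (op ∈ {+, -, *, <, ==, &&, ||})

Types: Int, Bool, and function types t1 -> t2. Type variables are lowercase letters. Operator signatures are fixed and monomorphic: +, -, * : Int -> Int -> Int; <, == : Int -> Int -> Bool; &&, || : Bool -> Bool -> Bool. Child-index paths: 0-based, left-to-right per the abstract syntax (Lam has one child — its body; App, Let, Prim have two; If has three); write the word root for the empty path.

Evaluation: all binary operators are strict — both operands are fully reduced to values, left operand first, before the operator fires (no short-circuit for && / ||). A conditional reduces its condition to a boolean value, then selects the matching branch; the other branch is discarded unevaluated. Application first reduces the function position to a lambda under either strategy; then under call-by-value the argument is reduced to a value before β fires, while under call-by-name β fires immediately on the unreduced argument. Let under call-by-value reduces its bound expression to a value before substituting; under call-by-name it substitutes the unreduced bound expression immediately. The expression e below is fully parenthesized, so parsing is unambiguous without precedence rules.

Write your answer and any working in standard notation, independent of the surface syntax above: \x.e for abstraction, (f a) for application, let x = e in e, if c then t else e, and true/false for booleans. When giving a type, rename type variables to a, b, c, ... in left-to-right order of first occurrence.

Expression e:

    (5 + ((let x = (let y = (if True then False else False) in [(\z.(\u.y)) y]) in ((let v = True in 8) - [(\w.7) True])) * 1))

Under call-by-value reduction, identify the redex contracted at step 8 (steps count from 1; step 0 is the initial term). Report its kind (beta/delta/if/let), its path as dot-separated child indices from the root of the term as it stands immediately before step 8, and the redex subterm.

Answer: delta at 1 : (1 * 1)

Working:
step 0: (5 + ((let x = (let y = (if true then false else false) in ((\z.(\u.y)) y)) in ((let v = true in 8) - ((\w.7) true))) * 1))
step 1: [if@1.0.0.0] (5 + ((let x = (let y = false in ((\z.(\u.y)) y)) in ((let v = true in 8) - ((\w.7) true))) * 1))
step 2: [let@1.0.0] (5 + ((let x = ((\z.(\u.false)) false) in ((let v = true in 8) - ((\w.7) true))) * 1))
step 3: [beta@1.0.0] (5 + ((let x = (\u.false) in ((let v = true in 8) - ((\w.7) true))) * 1))
step 4: [let@1.0] (5 + (((let v = true in 8) - ((\w.7) true)) * 1))
step 5: [let@1.0.0] (5 + ((8 - ((\w.7) true)) * 1))
step 6: [beta@1.0.1] (5 + ((8 - 7) * 1))
step 7: [delta@1.0] (5 + (1 * 1))
step 8: [delta@1] (5 + 1)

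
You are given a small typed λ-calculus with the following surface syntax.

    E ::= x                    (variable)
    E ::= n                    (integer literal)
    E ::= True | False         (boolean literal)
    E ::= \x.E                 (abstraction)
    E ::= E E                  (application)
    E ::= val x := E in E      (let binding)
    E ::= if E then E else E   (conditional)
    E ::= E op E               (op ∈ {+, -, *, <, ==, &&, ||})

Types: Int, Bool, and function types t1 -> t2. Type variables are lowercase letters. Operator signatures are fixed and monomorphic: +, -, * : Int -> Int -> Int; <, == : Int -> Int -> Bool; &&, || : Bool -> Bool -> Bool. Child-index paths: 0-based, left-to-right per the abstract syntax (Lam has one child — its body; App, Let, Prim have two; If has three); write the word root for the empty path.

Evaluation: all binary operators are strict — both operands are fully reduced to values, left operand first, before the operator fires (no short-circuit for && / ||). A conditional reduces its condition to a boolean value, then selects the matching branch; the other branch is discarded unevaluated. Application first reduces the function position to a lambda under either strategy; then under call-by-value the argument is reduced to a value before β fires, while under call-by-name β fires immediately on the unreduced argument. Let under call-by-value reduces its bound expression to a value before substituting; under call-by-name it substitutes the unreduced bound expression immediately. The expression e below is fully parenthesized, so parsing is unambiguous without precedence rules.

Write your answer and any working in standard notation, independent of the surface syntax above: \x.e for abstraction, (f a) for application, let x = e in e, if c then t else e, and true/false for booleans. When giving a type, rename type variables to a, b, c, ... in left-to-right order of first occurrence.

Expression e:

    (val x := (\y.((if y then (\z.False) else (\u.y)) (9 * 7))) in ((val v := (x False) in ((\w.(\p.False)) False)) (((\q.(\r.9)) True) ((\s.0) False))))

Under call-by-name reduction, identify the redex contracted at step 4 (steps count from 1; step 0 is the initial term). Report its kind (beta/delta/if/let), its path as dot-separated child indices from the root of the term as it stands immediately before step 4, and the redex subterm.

Trace:
step 0: (let x = (\y.((if y then (\z.false) else (\u.y)) (9 * 7))) in ((let v = (x false) in ((\w.(\p.false)) false)) (((\q.(\r.9)) true) ((\s.0) false))))
step 1: [let@root] ((let v = ((\y.((if y then (\z.false) else (\u.y)) (9 * 7))) false) in ((\w.(\p.false)) false)) (((\q.(\r.9)) true) ((\s.0) false)))
step 2: [let@0] (((\w.(\p.false)) false) (((\q.(\r.9)) true) ((\s.0) false)))
step 3: [beta@0] ((\p.false) (((\q.(\r.9)) true) ((\s.0) false)))
step 4: [beta@root] false

Answer: beta at root : ((\p.false) (((\q.(\r.9)) true) ((\s.0) false)))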